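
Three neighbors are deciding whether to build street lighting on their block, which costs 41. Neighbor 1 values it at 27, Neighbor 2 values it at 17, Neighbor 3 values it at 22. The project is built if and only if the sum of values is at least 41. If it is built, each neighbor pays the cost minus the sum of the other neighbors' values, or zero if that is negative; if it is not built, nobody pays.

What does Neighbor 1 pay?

Total value 66 ≥ cost 41, so the project is built.
The other neighbors' values sum to 39.
Cost minus that sum is 41 - 39 = 2.

2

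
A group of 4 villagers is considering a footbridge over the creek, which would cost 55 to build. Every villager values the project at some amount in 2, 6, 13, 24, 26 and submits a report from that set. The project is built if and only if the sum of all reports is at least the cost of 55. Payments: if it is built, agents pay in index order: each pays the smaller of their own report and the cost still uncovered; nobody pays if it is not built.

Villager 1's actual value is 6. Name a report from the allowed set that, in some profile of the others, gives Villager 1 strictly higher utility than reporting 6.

2

Suppose Villager 2 reports 2, Villager 3 reports 26 and Villager 4 reports 26.
Report 6: project built, pays 6, utility 6 - 6 = 0.
Report 2: project built, pays 2, utility 6 - 2 = 4.
So reporting 2 beats truth here (4 > 0).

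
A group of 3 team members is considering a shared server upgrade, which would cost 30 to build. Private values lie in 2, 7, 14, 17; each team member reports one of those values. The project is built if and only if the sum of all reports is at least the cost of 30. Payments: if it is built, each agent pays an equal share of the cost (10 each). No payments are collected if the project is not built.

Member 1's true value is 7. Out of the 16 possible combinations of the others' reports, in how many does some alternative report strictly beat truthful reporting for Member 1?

2

Others report (7, 17): truth gives -3; report 2 gives 0 > -3. Violating.
Others report (17, 7): truth gives -3; report 2 gives 0 > -3. Violating.
Others report (2, 2): truth gives 0; no alternative beats it.
Others report (2, 7): truth gives 0; no alternative beats it.
(Checking all 16 profiles: 2 have a profitable deviation, 14 do not.)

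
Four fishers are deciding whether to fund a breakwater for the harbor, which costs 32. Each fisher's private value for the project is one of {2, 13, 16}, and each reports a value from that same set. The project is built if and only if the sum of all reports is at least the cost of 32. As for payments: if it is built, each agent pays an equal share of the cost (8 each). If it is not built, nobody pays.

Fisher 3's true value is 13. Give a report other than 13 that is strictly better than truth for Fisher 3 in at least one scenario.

Suppose Fisher 1 reports 2, Fisher 2 reports 2 and Fisher 4 reports 13.
Report 13: project not built, utility 0.
Report 16: project built, pays 8, utility 13 - 8 = 5.
So reporting 16 beats truth here (5 > 0).

16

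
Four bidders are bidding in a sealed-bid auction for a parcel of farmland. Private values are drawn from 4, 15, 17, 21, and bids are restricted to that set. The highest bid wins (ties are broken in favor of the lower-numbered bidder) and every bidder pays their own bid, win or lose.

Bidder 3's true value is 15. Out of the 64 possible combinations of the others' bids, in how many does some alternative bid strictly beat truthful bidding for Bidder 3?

Others bid (4, 4, 17): truth gives -15; bid 17 gives -2 > -15. Violating.
Others bid (4, 4, 21): truth gives -15; bid 4 gives -4 > -15. Violating.
Others bid (4, 15, 4): truth gives -15; bid 17 gives -2 > -15. Violating.
Others bid (4, 15, 15): truth gives -15; bid 17 gives -2 > -15. Violating.
Others bid (4, 4, 4): truth gives 0; no alternative beats it.
Others bid (4, 4, 15): truth gives 0; no alternative beats it.
(Checking all 64 profiles: 62 have a profitable deviation, 2 do not.)

62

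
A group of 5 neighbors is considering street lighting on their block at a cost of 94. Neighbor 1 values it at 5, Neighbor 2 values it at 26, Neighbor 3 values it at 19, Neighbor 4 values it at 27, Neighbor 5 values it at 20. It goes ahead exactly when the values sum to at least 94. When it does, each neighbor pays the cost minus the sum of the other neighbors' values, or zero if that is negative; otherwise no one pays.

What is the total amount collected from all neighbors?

82

Total value 97 ≥ cost 94, so it is built.
Neighbor 1: others sum to 92; max(0, 94 - 92) = 2.
Neighbor 2: others sum to 71; max(0, 94 - 71) = 23.
Neighbor 3: others sum to 78; max(0, 94 - 78) = 16.
Neighbor 4: others sum to 70; max(0, 94 - 70) = 24.
Neighbor 5: others sum to 77; max(0, 94 - 77) = 17.
Total collected = 2 + 23 + 16 + 24 + 17 = 82.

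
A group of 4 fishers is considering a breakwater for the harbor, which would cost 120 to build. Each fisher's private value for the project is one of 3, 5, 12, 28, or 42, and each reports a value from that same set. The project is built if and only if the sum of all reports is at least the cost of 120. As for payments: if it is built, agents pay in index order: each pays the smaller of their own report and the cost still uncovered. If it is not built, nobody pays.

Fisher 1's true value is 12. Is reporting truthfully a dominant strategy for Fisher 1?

Consider the case where Fisher 2 reports 42, Fisher 3 reports 42 and Fisher 4 reports 42.
Truthful report 12: project built, pays 12, utility 12 - 12 = 0.
Report 3 instead: project built, pays 3, utility 12 - 3 = 9.
Since 9 > 0, reporting 3 is strictly better here, so truthful reporting is not dominant.

No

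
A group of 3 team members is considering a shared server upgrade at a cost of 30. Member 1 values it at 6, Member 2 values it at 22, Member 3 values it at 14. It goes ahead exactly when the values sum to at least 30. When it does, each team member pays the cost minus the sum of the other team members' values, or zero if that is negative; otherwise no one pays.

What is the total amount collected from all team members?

12

Total value 42 ≥ cost 30, so it is built.
Member 1: others sum to 36; max(0, 30 - 36) = 0.
Member 2: others sum to 20; max(0, 30 - 20) = 10.
Member 3: others sum to 28; max(0, 30 - 28) = 2.
Total collected = 0 + 10 + 2 = 12.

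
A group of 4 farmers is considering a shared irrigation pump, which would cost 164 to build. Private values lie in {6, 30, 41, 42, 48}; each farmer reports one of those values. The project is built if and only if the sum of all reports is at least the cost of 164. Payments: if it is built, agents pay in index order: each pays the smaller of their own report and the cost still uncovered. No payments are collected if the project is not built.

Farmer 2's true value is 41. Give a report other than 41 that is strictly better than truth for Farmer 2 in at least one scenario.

Suppose Farmer 1 reports 41, Farmer 3 reports 48 and Farmer 4 reports 48.
Report 41: project built, pays 41, utility 41 - 41 = 0.
Report 30: project built, pays 30, utility 41 - 30 = 11.
So reporting 30 beats truth here (11 > 0).

30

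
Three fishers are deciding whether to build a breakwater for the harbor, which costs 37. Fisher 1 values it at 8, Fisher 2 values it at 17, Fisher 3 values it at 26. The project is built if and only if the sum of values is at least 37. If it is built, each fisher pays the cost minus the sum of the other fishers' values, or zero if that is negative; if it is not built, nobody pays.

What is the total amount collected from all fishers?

Total value 51 ≥ cost 37, so it is built.
Fisher 1: others sum to 43; max(0, 37 - 43) = 0.
Fisher 2: others sum to 34; max(0, 37 - 34) = 3.
Fisher 3: others sum to 25; max(0, 37 - 25) = 12.
Total collected = 0 + 3 + 12 = 15.

15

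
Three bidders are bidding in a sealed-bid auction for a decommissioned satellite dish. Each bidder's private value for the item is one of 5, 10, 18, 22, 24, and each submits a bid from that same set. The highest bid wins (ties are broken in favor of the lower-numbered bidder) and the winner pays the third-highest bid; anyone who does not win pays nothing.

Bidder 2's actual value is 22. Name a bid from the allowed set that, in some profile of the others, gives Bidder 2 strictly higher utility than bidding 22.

24

Suppose Bidder 1 bids 5 and Bidder 3 bids 24.
Bid 22: loses, pays 0, utility 0.
Bid 24: wins, pays 5, utility 22 - 5 = 17.
So bidding 24 beats truth here (17 > 0).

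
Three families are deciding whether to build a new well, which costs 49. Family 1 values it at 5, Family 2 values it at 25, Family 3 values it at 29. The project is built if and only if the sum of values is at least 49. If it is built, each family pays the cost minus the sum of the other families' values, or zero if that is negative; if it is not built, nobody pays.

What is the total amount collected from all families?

Total value 59 ≥ cost 49, so it is built.
Family 1: others sum to 54; max(0, 49 - 54) = 0.
Family 2: others sum to 34; max(0, 49 - 34) = 15.
Family 3: others sum to 30; max(0, 49 - 30) = 19.
Total collected = 0 + 15 + 19 = 34.

34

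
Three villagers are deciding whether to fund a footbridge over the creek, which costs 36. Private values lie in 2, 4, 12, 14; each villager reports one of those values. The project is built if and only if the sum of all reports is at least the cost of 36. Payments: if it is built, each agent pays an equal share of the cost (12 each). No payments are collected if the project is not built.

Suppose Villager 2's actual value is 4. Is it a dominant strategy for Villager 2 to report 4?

Yes

Check each profile of the others' reports and compare truth against every alternative report.
Others report (2, 2): truth gives 0, best alternative gives 0.
Others report (2, 4): truth gives 0, best alternative gives 0.
Others report (2, 12): truth gives 0, best alternative gives 0.
Others report (2, 14): truth gives 0, best alternative gives 0.
Others report (4, 2): truth gives 0, best alternative gives 0.
Others report (4, 4): truth gives 0, best alternative gives 0.
(Remaining 10 profiles checked similarly; truth is weakly best in each.)
In every case the truthful report is at least as good as any alternative, so it is a dominant strategy.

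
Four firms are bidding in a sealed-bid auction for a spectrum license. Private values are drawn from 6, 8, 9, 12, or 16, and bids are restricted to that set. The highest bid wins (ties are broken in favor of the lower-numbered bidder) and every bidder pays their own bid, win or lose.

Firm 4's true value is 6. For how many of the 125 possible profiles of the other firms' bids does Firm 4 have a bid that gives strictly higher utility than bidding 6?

8

Others bid (6, 6, 6): truth gives -6; bid 8 gives -2 > -6. Violating.
Others bid (6, 6, 8): truth gives -6; bid 9 gives -3 > -6. Violating.
Others bid (6, 8, 6): truth gives -6; bid 9 gives -3 > -6. Violating.
Others bid (6, 8, 8): truth gives -6; bid 9 gives -3 > -6. Violating.
Others bid (6, 6, 9): truth gives -6; no alternative beats it.
Others bid (6, 6, 12): truth gives -6; no alternative beats it.
(Checking all 125 profiles: 8 have a profitable deviation, 117 do not.)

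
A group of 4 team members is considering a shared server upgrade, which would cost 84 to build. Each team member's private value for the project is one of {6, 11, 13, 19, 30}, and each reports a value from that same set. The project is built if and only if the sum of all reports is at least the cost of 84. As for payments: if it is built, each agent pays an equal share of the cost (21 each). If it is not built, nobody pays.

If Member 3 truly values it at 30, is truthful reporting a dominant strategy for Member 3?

Check each profile of the others' reports and compare truth against every alternative report.
Others report (6, 19, 30): truth gives 9, best alternative gives 0.
Others report (6, 30, 19): truth gives 9, best alternative gives 0.
Others report (11, 13, 30): truth gives 9, best alternative gives 0.
Others report (11, 19, 30): truth gives 9, best alternative gives 0.
Others report (11, 30, 13): truth gives 9, best alternative gives 0.
Others report (11, 30, 19): truth gives 9, best alternative gives 0.
(Remaining 119 profiles checked similarly; truth is weakly best in each.)
In every case the truthful report is at least as good as any alternative, so it is a dominant strategy.

Yes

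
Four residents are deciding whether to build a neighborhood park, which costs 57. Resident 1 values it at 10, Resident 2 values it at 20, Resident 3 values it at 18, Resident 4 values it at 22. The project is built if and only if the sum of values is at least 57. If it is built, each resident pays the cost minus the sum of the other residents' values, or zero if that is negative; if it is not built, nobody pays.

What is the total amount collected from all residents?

21

Total value 70 ≥ cost 57, so it is built.
Resident 1: others sum to 60; max(0, 57 - 60) = 0.
Resident 2: others sum to 50; max(0, 57 - 50) = 7.
Resident 3: others sum to 52; max(0, 57 - 52) = 5.
Resident 4: others sum to 48; max(0, 57 - 48) = 9.
Total collected = 0 + 7 + 5 + 9 = 21.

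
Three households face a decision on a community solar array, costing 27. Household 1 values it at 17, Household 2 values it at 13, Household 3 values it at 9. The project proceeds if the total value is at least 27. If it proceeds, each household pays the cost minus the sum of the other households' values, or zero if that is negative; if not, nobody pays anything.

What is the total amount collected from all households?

Total value 39 ≥ cost 27, so it is built.
Household 1: others sum to 22; max(0, 27 - 22) = 5.
Household 2: others sum to 26; max(0, 27 - 26) = 1.
Household 3: others sum to 30; max(0, 27 - 30) = 0.
Total collected = 5 + 1 + 0 = 6.

6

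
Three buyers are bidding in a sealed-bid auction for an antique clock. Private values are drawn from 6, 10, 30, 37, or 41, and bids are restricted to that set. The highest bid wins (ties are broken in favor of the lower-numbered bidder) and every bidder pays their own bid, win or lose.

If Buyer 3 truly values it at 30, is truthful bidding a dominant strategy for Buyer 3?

Consider the case where Buyer 1 bids 6 and Buyer 2 bids 6.
Truthful bid 30: wins, pays 30, utility 30 - 30 = 0.
Bid 10 instead: wins, pays 10, utility 30 - 10 = 20.
Since 20 > 0, bidding 10 is strictly better here, so truthful bidding is not dominant.

No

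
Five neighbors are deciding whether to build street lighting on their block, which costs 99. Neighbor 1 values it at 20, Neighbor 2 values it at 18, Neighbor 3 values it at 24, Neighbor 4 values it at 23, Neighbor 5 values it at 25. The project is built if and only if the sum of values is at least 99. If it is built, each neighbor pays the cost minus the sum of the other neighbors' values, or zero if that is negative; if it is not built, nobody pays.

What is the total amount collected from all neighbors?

55

Total value 110 ≥ cost 99, so it is built.
Neighbor 1: others sum to 90; max(0, 99 - 90) = 9.
Neighbor 2: others sum to 92; max(0, 99 - 92) = 7.
Neighbor 3: others sum to 86; max(0, 99 - 86) = 13.
Neighbor 4: others sum to 87; max(0, 99 - 87) = 12.
Neighbor 5: others sum to 85; max(0, 99 - 85) = 14.
Total collected = 9 + 7 + 13 + 12 + 14 = 55.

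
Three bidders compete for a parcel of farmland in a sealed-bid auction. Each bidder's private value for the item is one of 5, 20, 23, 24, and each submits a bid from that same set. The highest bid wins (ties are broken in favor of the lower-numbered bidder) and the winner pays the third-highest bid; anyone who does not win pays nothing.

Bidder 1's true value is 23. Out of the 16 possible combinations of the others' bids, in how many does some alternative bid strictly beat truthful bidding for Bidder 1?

Others bid (5, 24): truth gives 0; bid 24 gives 18 > 0. Violating.
Others bid (20, 24): truth gives 0; bid 24 gives 3 > 0. Violating.
Others bid (24, 5): truth gives 0; bid 24 gives 18 > 0. Violating.
Others bid (24, 20): truth gives 0; bid 24 gives 3 > 0. Violating.
Others bid (5, 5): truth gives 18; no alternative beats it.
Others bid (5, 20): truth gives 18; no alternative beats it.
(Checking all 16 profiles: 4 have a profitable deviation, 12 do not.)

4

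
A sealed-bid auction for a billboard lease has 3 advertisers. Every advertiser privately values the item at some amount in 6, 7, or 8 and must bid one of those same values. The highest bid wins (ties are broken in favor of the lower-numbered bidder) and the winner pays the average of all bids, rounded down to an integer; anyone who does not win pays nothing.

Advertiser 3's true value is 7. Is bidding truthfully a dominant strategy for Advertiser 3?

Yes

Check each profile of the others' bids and compare truth against every alternative bid.
Others bid (6, 6): truth gives 1, best alternative gives 1.
Others bid (6, 7): truth gives 0, best alternative gives 0.
Others bid (6, 8): truth gives 0, best alternative gives 0.
Others bid (7, 6): truth gives 0, best alternative gives 0.
Others bid (7, 7): truth gives 0, best alternative gives 0.
Others bid (7, 8): truth gives 0, best alternative gives 0.
(Remaining 3 profiles checked similarly; truth is weakly best in each.)
In every case the truthful bid is at least as good as any alternative, so it is a dominant strategy.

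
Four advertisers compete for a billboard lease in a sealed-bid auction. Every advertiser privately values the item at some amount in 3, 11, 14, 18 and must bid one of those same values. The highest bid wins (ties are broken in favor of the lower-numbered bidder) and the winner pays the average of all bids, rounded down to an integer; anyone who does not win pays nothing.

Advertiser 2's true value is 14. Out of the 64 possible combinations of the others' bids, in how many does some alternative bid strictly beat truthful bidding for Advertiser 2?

16

Others bid (3, 3, 18): truth gives 0; bid 18 gives 4 > 0. Violating.
Others bid (3, 11, 18): truth gives 0; bid 18 gives 2 > 0. Violating.
Others bid (3, 14, 18): truth gives 0; bid 18 gives 1 > 0. Violating.
Others bid (3, 18, 3): truth gives 0; bid 18 gives 4 > 0. Violating.
Others bid (3, 3, 3): truth gives 9; no alternative beats it.
Others bid (3, 3, 11): truth gives 7; no alternative beats it.
(Checking all 64 profiles: 16 have a profitable deviation, 48 do not.)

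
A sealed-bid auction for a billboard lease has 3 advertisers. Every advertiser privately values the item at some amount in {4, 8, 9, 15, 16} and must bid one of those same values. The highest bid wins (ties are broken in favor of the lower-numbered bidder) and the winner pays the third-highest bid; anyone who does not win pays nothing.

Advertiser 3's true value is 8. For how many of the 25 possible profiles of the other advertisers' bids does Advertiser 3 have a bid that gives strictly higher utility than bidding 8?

6

Others bid (4, 8): truth gives 0; bid 9 gives 4 > 0. Violating.
Others bid (4, 9): truth gives 0; bid 15 gives 4 > 0. Violating.
Others bid (4, 15): truth gives 0; bid 16 gives 4 > 0. Violating.
Others bid (8, 4): truth gives 0; bid 9 gives 4 > 0. Violating.
Others bid (4, 4): truth gives 4; no alternative beats it.
Others bid (4, 16): truth gives 0; no alternative beats it.
(Checking all 25 profiles: 6 have a profitable deviation, 19 do not.)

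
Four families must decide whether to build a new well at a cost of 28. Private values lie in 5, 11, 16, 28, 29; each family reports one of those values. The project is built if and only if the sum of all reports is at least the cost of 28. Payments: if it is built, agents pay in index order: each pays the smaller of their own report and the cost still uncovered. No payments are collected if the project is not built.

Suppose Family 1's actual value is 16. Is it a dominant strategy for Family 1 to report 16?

Consider the case where Family 2 reports 5, Family 3 reports 5 and Family 4 reports 11.
Truthful report 16: project built, pays 16, utility 16 - 16 = 0.
Report 11 instead: project built, pays 11, utility 16 - 11 = 5.
Since 5 > 0, reporting 11 is strictly better here, so truthful reporting is not dominant.

No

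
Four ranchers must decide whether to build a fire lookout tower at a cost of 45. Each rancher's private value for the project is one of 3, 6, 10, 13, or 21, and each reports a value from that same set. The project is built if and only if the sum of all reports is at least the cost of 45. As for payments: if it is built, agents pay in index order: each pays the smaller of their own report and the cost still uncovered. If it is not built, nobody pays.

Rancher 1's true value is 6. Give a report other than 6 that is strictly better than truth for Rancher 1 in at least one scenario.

Suppose Rancher 2 reports 3, Rancher 3 reports 21 and Rancher 4 reports 21.
Report 6: project built, pays 6, utility 6 - 6 = 0.
Report 3: project built, pays 3, utility 6 - 3 = 3.
So reporting 3 beats truth here (3 > 0).

3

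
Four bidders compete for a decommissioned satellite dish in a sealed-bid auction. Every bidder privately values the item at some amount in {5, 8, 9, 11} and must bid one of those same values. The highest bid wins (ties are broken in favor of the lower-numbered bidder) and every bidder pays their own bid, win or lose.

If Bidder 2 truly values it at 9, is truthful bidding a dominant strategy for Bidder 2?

Consider the case where Bidder 1 bids 5, Bidder 3 bids 5 and Bidder 4 bids 5.
Truthful bid 9: wins, pays 9, utility 9 - 9 = 0.
Bid 8 instead: wins, pays 8, utility 9 - 8 = 1.
Since 1 > 0, bidding 8 is strictly better here, so truthful bidding is not dominant.

No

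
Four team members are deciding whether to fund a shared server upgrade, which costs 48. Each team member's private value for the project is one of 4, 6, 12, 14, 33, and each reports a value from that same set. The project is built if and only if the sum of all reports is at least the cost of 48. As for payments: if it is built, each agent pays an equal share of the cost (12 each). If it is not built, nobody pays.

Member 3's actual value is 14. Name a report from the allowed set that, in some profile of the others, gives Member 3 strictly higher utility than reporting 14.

33

Suppose Member 1 reports 4, Member 2 reports 4 and Member 4 reports 12.
Report 14: project not built, utility 0.
Report 33: project built, pays 12, utility 14 - 12 = 2.
So reporting 33 beats truth here (2 > 0).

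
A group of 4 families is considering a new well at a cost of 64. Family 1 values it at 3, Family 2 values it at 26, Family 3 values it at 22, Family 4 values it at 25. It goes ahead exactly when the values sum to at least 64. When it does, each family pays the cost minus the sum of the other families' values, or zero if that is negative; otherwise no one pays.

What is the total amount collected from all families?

Total value 76 ≥ cost 64, so it is built.
Family 1: others sum to 73; max(0, 64 - 73) = 0.
Family 2: others sum to 50; max(0, 64 - 50) = 14.
Family 3: others sum to 54; max(0, 64 - 54) = 10.
Family 4: others sum to 51; max(0, 64 - 51) = 13.
Total collected = 0 + 14 + 10 + 13 = 37.

37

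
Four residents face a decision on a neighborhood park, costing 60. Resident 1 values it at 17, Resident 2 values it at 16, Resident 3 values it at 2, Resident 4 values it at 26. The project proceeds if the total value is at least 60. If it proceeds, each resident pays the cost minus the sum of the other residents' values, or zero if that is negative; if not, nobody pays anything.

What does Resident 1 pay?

16

Total value 61 ≥ cost 60, so the project is built.
The other residents' values sum to 44.
Cost minus that sum is 60 - 44 = 16.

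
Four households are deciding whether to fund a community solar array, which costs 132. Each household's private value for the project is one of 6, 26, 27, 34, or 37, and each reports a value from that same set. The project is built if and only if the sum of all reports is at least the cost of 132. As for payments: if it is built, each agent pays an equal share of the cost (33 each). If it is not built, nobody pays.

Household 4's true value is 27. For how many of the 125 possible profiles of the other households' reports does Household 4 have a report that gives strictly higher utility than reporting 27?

7

Others report (34, 34, 37): truth gives -6; report 6 gives 0 > -6. Violating.
Others report (34, 37, 34): truth gives -6; report 6 gives 0 > -6. Violating.
Others report (34, 37, 37): truth gives -6; report 6 gives 0 > -6. Violating.
Others report (37, 34, 34): truth gives -6; report 6 gives 0 > -6. Violating.
Others report (6, 6, 6): truth gives 0; no alternative beats it.
Others report (6, 6, 26): truth gives 0; no alternative beats it.
(Checking all 125 profiles: 7 have a profitable deviation, 118 do not.)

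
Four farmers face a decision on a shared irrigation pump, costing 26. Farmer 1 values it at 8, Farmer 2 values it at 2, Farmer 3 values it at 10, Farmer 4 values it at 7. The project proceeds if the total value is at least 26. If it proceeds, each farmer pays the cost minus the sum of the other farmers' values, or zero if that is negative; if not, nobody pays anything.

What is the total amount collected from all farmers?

Total value 27 ≥ cost 26, so it is built.
Farmer 1: others sum to 19; max(0, 26 - 19) = 7.
Farmer 2: others sum to 25; max(0, 26 - 25) = 1.
Farmer 3: others sum to 17; max(0, 26 - 17) = 9.
Farmer 4: others sum to 20; max(0, 26 - 20) = 6.
Total collected = 7 + 1 + 9 + 6 = 23.

23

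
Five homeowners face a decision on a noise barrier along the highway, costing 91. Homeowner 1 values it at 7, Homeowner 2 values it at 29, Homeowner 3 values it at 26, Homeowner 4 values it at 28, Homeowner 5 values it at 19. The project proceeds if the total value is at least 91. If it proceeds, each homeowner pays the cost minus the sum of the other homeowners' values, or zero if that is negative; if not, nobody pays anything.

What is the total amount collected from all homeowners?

30

Total value 109 ≥ cost 91, so it is built.
Homeowner 1: others sum to 102; max(0, 91 - 102) = 0.
Homeowner 2: others sum to 80; max(0, 91 - 80) = 11.
Homeowner 3: others sum to 83; max(0, 91 - 83) = 8.
Homeowner 4: others sum to 81; max(0, 91 - 81) = 10.
Homeowner 5: others sum to 90; max(0, 91 - 90) = 1.
Total collected = 0 + 11 + 8 + 10 + 1 = 30.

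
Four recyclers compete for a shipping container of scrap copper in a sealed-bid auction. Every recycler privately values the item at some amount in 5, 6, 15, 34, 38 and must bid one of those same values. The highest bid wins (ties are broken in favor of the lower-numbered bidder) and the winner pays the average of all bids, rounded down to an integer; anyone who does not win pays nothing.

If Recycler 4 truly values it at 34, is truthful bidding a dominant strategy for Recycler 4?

No

Consider the case where Recycler 1 bids 5, Recycler 2 bids 5 and Recycler 3 bids 5.
Truthful bid 34: wins, pays 12, utility 34 - 12 = 22.
Bid 6 instead: wins, pays 5, utility 34 - 5 = 29.
Since 29 > 22, bidding 6 is strictly better here, so truthful bidding is not dominant.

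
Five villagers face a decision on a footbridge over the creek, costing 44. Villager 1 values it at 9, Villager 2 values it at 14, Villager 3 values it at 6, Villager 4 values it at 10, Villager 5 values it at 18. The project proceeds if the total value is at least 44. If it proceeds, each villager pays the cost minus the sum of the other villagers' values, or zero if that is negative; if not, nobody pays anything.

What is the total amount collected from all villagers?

6

Total value 57 ≥ cost 44, so it is built.
Villager 1: others sum to 48; max(0, 44 - 48) = 0.
Villager 2: others sum to 43; max(0, 44 - 43) = 1.
Villager 3: others sum to 51; max(0, 44 - 51) = 0.
Villager 4: others sum to 47; max(0, 44 - 47) = 0.
Villager 5: others sum to 39; max(0, 44 - 39) = 5.
Total collected = 0 + 1 + 0 + 0 + 5 = 6.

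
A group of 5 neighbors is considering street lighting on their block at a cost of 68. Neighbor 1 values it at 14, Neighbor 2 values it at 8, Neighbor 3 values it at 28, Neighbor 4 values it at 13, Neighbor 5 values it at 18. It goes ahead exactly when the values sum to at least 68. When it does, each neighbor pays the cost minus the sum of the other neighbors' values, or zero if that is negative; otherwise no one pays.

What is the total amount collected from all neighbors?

21

Total value 81 ≥ cost 68, so it is built.
Neighbor 1: others sum to 67; max(0, 68 - 67) = 1.
Neighbor 2: others sum to 73; max(0, 68 - 73) = 0.
Neighbor 3: others sum to 53; max(0, 68 - 53) = 15.
Neighbor 4: others sum to 68; max(0, 68 - 68) = 0.
Neighbor 5: others sum to 63; max(0, 68 - 63) = 5.
Total collected = 1 + 0 + 15 + 0 + 5 = 21.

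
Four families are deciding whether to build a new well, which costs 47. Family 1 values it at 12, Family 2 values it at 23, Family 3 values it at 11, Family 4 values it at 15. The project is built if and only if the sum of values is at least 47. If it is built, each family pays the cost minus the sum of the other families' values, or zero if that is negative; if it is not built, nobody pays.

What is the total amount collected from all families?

Total value 61 ≥ cost 47, so it is built.
Family 1: others sum to 49; max(0, 47 - 49) = 0.
Family 2: others sum to 38; max(0, 47 - 38) = 9.
Family 3: others sum to 50; max(0, 47 - 50) = 0.
Family 4: others sum to 46; max(0, 47 - 46) = 1.
Total collected = 0 + 9 + 0 + 1 = 10.

10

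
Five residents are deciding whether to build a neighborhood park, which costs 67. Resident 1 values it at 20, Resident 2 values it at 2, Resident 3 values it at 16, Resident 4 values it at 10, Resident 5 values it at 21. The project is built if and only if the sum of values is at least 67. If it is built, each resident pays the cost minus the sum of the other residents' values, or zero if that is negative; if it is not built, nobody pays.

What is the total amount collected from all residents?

Total value 69 ≥ cost 67, so it is built.
Resident 1: others sum to 49; max(0, 67 - 49) = 18.
Resident 2: others sum to 67; max(0, 67 - 67) = 0.
Resident 3: others sum to 53; max(0, 67 - 53) = 14.
Resident 4: others sum to 59; max(0, 67 - 59) = 8.
Resident 5: others sum to 48; max(0, 67 - 48) = 19.
Total collected = 18 + 0 + 14 + 8 + 19 = 59.

59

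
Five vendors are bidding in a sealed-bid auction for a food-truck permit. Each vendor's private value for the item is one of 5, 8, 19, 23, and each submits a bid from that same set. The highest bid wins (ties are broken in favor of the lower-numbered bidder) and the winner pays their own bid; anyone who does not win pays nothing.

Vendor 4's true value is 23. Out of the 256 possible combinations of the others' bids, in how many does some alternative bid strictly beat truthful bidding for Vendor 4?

Others bid (5, 5, 5, 5): truth gives 0; bid 8 gives 15 > 0. Violating.
Others bid (5, 5, 5, 8): truth gives 0; bid 8 gives 15 > 0. Violating.
Others bid (5, 5, 5, 19): truth gives 0; bid 19 gives 4 > 0. Violating.
Others bid (5, 5, 8, 5): truth gives 0; bid 19 gives 4 > 0. Violating.
Others bid (5, 5, 5, 23): truth gives 0; no alternative beats it.
Others bid (5, 5, 8, 23): truth gives 0; no alternative beats it.
(Checking all 256 profiles: 24 have a profitable deviation, 232 do not.)

24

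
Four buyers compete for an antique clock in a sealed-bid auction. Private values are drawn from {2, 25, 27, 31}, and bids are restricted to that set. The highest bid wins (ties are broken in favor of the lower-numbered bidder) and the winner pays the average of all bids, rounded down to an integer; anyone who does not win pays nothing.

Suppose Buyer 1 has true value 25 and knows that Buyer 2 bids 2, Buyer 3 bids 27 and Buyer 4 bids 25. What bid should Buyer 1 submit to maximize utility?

Bid 2: loses, pays 0, utility 0.
Bid 25: loses, pays 0, utility 0.
Bid 27: wins, pays 20, utility 25 - 20 = 5.
Bid 31: wins, pays 21, utility 25 - 21 = 4.
The best choice is 27 with utility 5.

27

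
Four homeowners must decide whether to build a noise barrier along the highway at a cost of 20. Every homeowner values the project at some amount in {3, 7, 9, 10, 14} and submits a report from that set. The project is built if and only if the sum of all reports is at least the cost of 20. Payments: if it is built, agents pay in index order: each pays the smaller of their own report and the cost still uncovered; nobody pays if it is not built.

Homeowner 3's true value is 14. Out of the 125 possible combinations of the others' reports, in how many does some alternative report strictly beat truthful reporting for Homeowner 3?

Others report (3, 3, 7): truth gives 0; report 7 gives 7 > 0. Violating.
Others report (3, 3, 9): truth gives 0; report 7 gives 7 > 0. Violating.
Others report (3, 3, 10): truth gives 0; report 7 gives 7 > 0. Violating.
Others report (3, 3, 14): truth gives 0; report 3 gives 11 > 0. Violating.
Others report (3, 3, 3): truth gives 0; no alternative beats it.
Others report (3, 10, 3): truth gives 7; no alternative beats it.
(Checking all 125 profiles: 47 have a profitable deviation, 78 do not.)

47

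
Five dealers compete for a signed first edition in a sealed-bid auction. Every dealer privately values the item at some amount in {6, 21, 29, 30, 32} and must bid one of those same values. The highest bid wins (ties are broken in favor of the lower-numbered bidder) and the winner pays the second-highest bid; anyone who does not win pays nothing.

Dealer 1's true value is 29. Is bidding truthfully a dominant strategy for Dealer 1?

Yes

Check each profile of the others' bids and compare truth against every alternative bid.
Others bid (6, 6, 6, 6): truth gives 23, best alternative gives 23.
Others bid (6, 6, 6, 21): truth gives 8, best alternative gives 8.
Others bid (6, 6, 21, 6): truth gives 8, best alternative gives 8.
Others bid (6, 6, 21, 21): truth gives 8, best alternative gives 8.
Others bid (6, 21, 6, 6): truth gives 8, best alternative gives 8.
Others bid (6, 21, 6, 21): truth gives 8, best alternative gives 8.
(Remaining 619 profiles checked similarly; truth is weakly best in each.)
In every case the truthful bid is at least as good as any alternative, so it is a dominant strategy.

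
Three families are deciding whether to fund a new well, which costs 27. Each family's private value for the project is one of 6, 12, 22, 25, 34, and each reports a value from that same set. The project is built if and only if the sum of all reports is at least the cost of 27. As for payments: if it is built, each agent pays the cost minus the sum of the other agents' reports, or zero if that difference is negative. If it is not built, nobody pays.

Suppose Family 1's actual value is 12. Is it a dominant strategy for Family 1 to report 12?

Check each profile of the others' reports and compare truth against every alternative report.
Others report (6, 22): truth gives 12, best alternative gives 12.
Others report (6, 25): truth gives 12, best alternative gives 12.
Others report (6, 34): truth gives 12, best alternative gives 12.
Others report (12, 22): truth gives 12, best alternative gives 12.
Others report (12, 25): truth gives 12, best alternative gives 12.
Others report (12, 34): truth gives 12, best alternative gives 12.
(Remaining 19 profiles checked similarly; truth is weakly best in each.)
In every case the truthful report is at least as good as any alternative, so it is a dominant strategy.

Yes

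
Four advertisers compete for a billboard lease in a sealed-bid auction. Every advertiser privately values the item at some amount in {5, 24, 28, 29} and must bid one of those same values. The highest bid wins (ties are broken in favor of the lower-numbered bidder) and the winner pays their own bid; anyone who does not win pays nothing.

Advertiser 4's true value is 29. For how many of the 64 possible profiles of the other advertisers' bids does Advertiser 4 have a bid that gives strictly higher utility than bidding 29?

Others bid (5, 5, 5): truth gives 0; bid 24 gives 5 > 0. Violating.
Others bid (5, 5, 24): truth gives 0; bid 28 gives 1 > 0. Violating.
Others bid (5, 24, 5): truth gives 0; bid 28 gives 1 > 0. Violating.
Others bid (5, 24, 24): truth gives 0; bid 28 gives 1 > 0. Violating.
Others bid (5, 5, 28): truth gives 0; no alternative beats it.
Others bid (5, 5, 29): truth gives 0; no alternative beats it.
(Checking all 64 profiles: 8 have a profitable deviation, 56 do not.)

8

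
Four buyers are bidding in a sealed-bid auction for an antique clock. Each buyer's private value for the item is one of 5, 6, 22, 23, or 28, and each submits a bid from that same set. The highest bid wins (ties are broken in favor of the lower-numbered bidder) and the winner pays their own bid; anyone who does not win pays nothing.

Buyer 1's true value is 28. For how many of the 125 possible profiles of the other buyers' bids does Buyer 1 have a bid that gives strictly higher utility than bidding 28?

Others bid (5, 5, 5): truth gives 0; bid 5 gives 23 > 0. Violating.
Others bid (5, 5, 6): truth gives 0; bid 6 gives 22 > 0. Violating.
Others bid (5, 5, 22): truth gives 0; bid 22 gives 6 > 0. Violating.
Others bid (5, 5, 23): truth gives 0; bid 23 gives 5 > 0. Violating.
Others bid (5, 5, 28): truth gives 0; no alternative beats it.
Others bid (5, 6, 28): truth gives 0; no alternative beats it.
(Checking all 125 profiles: 64 have a profitable deviation, 61 do not.)

64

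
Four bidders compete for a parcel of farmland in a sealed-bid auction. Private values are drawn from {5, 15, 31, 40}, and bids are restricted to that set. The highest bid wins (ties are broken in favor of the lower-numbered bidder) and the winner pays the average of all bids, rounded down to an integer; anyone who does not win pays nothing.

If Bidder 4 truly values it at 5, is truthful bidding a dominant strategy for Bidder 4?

Yes

Check each profile of the others' bids and compare truth against every alternative bid.
Others bid (5, 5, 5): truth gives 0, best alternative gives -2.
Others bid (5, 5, 15): truth gives 0, best alternative gives 0.
Others bid (5, 5, 31): truth gives 0, best alternative gives 0.
Others bid (5, 5, 40): truth gives 0, best alternative gives 0.
Others bid (5, 15, 5): truth gives 0, best alternative gives 0.
Others bid (5, 15, 15): truth gives 0, best alternative gives 0.
(Remaining 58 profiles checked similarly; truth is weakly best in each.)
In every case the truthful bid is at least as good as any alternative, so it is a dominant strategy.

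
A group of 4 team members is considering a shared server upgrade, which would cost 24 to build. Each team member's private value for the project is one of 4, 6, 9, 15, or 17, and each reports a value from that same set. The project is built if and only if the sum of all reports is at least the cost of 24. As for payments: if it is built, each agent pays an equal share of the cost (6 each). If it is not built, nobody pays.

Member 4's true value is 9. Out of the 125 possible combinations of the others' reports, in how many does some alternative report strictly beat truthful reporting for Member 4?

Others report (4, 4, 4): truth gives 0; report 15 gives 3 > 0. Violating.
Others report (4, 4, 6): truth gives 0; report 15 gives 3 > 0. Violating.
Others report (4, 6, 4): truth gives 0; report 15 gives 3 > 0. Violating.
Others report (6, 4, 4): truth gives 0; report 15 gives 3 > 0. Violating.
Others report (4, 4, 9): truth gives 3; no alternative beats it.
Others report (4, 4, 15): truth gives 3; no alternative beats it.
(Checking all 125 profiles: 4 have a profitable deviation, 121 do not.)

4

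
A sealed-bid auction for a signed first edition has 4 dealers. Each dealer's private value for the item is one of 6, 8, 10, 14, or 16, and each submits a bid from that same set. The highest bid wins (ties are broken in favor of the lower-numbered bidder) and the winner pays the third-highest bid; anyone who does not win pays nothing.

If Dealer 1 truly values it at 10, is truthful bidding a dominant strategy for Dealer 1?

No

Consider the case where Dealer 2 bids 6, Dealer 3 bids 6 and Dealer 4 bids 14.
Truthful bid 10: loses, pays 0, utility 0.
Bid 14 instead: wins, pays 6, utility 10 - 6 = 4.
Since 4 > 0, bidding 14 is strictly better here, so truthful bidding is not dominant.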